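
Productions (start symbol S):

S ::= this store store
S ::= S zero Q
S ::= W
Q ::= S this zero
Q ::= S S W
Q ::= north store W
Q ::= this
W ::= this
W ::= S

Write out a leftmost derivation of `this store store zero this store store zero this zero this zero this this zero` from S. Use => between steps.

S => S zero Q => this store store zero Q => this store store zero S this zero => this store store zero S zero Q this zero => this store store zero S zero Q zero Q this zero => this store store zero S zero Q zero Q zero Q this zero => this store store zero this store store zero Q zero Q zero Q this zero => this store store zero this store store zero this zero Q zero Q this zero => this store store zero this store store zero this zero this zero Q this zero => this store store zero this store store zero this zero this zero this this zero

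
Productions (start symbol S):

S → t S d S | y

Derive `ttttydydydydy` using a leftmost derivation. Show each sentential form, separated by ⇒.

S ⇒ tSdS   [S → t S d S]
tSdS ⇒ ttSdSdS   [S → t S d S]
ttSdSdS ⇒ tttSdSdSdS   [S → t S d S]
tttSdSdSdS ⇒ ttttSdSdSdSdS   [S → t S d S]
ttttSdSdSdSdS ⇒ ttttydSdSdSdS   [S → y]
ttttydSdSdSdS ⇒ ttttydydSdSdS   [S → y]
ttttydydSdSdS ⇒ ttttydydydSdS   [S → y]
ttttydydydSdS ⇒ ttttydydydydS   [S → y]
ttttydydydydS ⇒ ttttydydydydy   [S → y]

S ⇒ tSdS ⇒ ttSdSdS ⇒ tttSdSdSdS ⇒ ttttSdSdSdSdS ⇒ ttttydSdSdSdS ⇒ ttttydydSdSdS ⇒ ttttydydydSdS ⇒ ttttydydydydS ⇒ ttttydydydydy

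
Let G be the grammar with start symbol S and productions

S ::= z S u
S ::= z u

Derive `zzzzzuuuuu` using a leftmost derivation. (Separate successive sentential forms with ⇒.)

S ⇒ zSu   [S ::= z S u]
zSu ⇒ zzSuu   [S ::= z S u]
zzSuu ⇒ zzzSuuu   [S ::= z S u]
zzzSuuu ⇒ zzzzSuuuu   [S ::= z S u]
zzzzSuuuu ⇒ zzzzzuuuuu   [S ::= z u]

S⇒zSu⇒zzSuu⇒zzzSuuu⇒zzzzSuuuu⇒zzzzzuuuuu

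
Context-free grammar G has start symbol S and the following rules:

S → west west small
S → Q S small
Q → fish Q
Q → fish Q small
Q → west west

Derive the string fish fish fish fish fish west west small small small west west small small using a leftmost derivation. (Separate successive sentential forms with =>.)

S => Q S small   [S → Q S small]
Q S small => fish Q small S small   [Q → fish Q small]
fish Q small S small => fish fish Q small S small   [Q → fish Q]
fish fish Q small S small => fish fish fish Q small small S small   [Q → fish Q small]
fish fish fish Q small small S small => fish fish fish fish Q small small small S small   [Q → fish Q small]
fish fish fish fish Q small small small S small => fish fish fish fish fish Q small small small S small   [Q → fish Q]
fish fish fish fish fish Q small small small S small => fish fish fish fish fish west west small small small S small   [Q → west west]
fish fish fish fish fish west west small small small S small => fish fish fish fish fish west west small small small west west small small   [S → west west small]

S => Q S small => fish Q small S small => fish fish Q small S small => fish fish fish Q small small S small => fish fish fish fish Q small small small S small => fish fish fish fish fish Q small small small S small => fish fish fish fish fish west west small small small S small => fish fish fish fish fish west west small small small west west small small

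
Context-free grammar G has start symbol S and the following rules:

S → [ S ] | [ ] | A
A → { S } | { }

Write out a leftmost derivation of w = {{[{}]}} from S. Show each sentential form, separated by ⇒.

S⇒A⇒{S}⇒{A}⇒{{S}}⇒{{[S]}}⇒{{[A]}}⇒{{[{}]}}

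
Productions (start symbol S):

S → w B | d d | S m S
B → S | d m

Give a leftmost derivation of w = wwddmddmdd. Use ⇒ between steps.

S ⇒ wB   [S → w B]
wB ⇒ wS   [B → S]
wS ⇒ wSmS   [S → S m S]
wSmS ⇒ wwBmS   [S → w B]
wwBmS ⇒ wwSmS   [B → S]
wwSmS ⇒ wwSmSmS   [S → S m S]
wwSmSmS ⇒ wwddmSmS   [S → d d]
wwddmSmS ⇒ wwddmddmS   [S → d d]
wwddmddmS ⇒ wwddmddmdd   [S → d d]

S⇒wB⇒wS⇒wSmS⇒wwBmS⇒wwSmS⇒wwSmSmS⇒wwddmSmS⇒wwddmddmS⇒wwddmddmdd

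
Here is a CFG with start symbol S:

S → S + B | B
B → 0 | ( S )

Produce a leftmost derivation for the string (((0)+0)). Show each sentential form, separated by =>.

S => B => (S) => (B) => ((S)) => ((S+B)) => ((B+B)) => (((S)+B)) => (((B)+B)) => (((0)+B)) => (((0)+0))

S => B   [S → B]
B => (S)   [B → ( S )]
(S) => (B)   [S → B]
(B) => ((S))   [B → ( S )]
((S)) => ((S+B))   [S → S + B]
((S+B)) => ((B+B))   [S → B]
((B+B)) => (((S)+B))   [B → ( S )]
(((S)+B)) => (((B)+B))   [S → B]
(((B)+B)) => (((0)+B))   [B → 0]
(((0)+B)) => (((0)+0))   [B → 0]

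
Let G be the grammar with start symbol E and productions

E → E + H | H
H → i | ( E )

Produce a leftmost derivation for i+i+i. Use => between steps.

E => E+H   [E → E + H]
E+H => E+H+H   [E → E + H]
E+H+H => H+H+H   [E → H]
H+H+H => i+H+H   [H → i]
i+H+H => i+i+H   [H → i]
i+i+H => i+i+i   [H → i]

E => E+H => E+H+H => H+H+H => i+H+H => i+i+H => i+i+i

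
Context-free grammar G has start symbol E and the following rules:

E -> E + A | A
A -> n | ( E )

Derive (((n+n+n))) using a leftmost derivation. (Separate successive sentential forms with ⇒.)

E⇒A⇒(E)⇒(A)⇒((E))⇒((A))⇒(((E)))⇒(((E+A)))⇒(((E+A+A)))⇒(((A+A+A)))⇒(((n+A+A)))⇒(((n+n+A)))⇒(((n+n+n)))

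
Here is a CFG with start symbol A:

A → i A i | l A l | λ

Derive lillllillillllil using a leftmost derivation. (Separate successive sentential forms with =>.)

A => lAl => liAil => lilAlil => lillAllil => lilllAlllil => lillllAllllil => lilllliAillllil => lillllilAlillllil => lillllillillllil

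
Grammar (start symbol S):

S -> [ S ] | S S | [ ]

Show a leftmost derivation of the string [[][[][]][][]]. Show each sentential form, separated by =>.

S => [S] => [SS] => [SSS] => [[]SS] => [[][S]S] => [[][SS]S] => [[][[]S]S] => [[][[][]]S] => [[][[][]]SS] => [[][[][]][]S] => [[][[][]][][]]

S => [S]   [S -> [ S ]]
[S] => [SS]   [S -> S S]
[SS] => [SSS]   [S -> S S]
[SSS] => [[]SS]   [S -> [ ]]
[[]SS] => [[][S]S]   [S -> [ S ]]
[[][S]S] => [[][SS]S]   [S -> S S]
[[][SS]S] => [[][[]S]S]   [S -> [ ]]
[[][[]S]S] => [[][[][]]S]   [S -> [ ]]
[[][[][]]S] => [[][[][]]SS]   [S -> S S]
[[][[][]]SS] => [[][[][]][]S]   [S -> [ ]]
[[][[][]][]S] => [[][[][]][][]]   [S -> [ ]]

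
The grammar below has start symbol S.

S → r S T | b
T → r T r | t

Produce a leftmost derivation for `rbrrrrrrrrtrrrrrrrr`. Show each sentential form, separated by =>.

S => rST   [S → r S T]
rST => rbT   [S → b]
rbT => rbrTr   [T → r T r]
rbrTr => rbrrTrr   [T → r T r]
rbrrTrr => rbrrrTrrr   [T → r T r]
rbrrrTrrr => rbrrrrTrrrr   [T → r T r]
rbrrrrTrrrr => rbrrrrrTrrrrr   [T → r T r]
rbrrrrrTrrrrr => rbrrrrrrTrrrrrr   [T → r T r]
rbrrrrrrTrrrrrr => rbrrrrrrrTrrrrrrr   [T → r T r]
rbrrrrrrrTrrrrrrr => rbrrrrrrrrTrrrrrrrr   [T → r T r]
rbrrrrrrrrTrrrrrrrr => rbrrrrrrrrtrrrrrrrr   [T → t]

S => rST => rbT => rbrTr => rbrrTrr => rbrrrTrrr => rbrrrrTrrrr => rbrrrrrTrrrrr => rbrrrrrrTrrrrrr => rbrrrrrrrTrrrrrrr => rbrrrrrrrrTrrrrrrrr => rbrrrrrrrrtrrrrrrrr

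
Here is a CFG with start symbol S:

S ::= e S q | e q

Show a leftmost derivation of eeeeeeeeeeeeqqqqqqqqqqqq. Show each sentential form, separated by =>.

S => eSq => eeSqq => eeeSqqq => eeeeSqqqq => eeeeeSqqqqq => eeeeeeSqqqqqq => eeeeeeeSqqqqqqq => eeeeeeeeSqqqqqqqq => eeeeeeeeeSqqqqqqqqq => eeeeeeeeeeSqqqqqqqqqq => eeeeeeeeeeeSqqqqqqqqqqq => eeeeeeeeeeeeqqqqqqqqqqqq

S => eSq   [S ::= e S q]
eSq => eeSqq   [S ::= e S q]
eeSqq => eeeSqqq   [S ::= e S q]
eeeSqqq => eeeeSqqqq   [S ::= e S q]
eeeeSqqqq => eeeeeSqqqqq   [S ::= e S q]
eeeeeSqqqqq => eeeeeeSqqqqqq   [S ::= e S q]
eeeeeeSqqqqqq => eeeeeeeSqqqqqqq   [S ::= e S q]
eeeeeeeSqqqqqqq => eeeeeeeeSqqqqqqqq   [S ::= e S q]
eeeeeeeeSqqqqqqqq => eeeeeeeeeSqqqqqqqqq   [S ::= e S q]
eeeeeeeeeSqqqqqqqqq => eeeeeeeeeeSqqqqqqqqqq   [S ::= e S q]
eeeeeeeeeeSqqqqqqqqqq => eeeeeeeeeeeSqqqqqqqqqqq   [S ::= e S q]
eeeeeeeeeeeSqqqqqqqqqqq => eeeeeeeeeeeeqqqqqqqqqqqq   [S ::= e q]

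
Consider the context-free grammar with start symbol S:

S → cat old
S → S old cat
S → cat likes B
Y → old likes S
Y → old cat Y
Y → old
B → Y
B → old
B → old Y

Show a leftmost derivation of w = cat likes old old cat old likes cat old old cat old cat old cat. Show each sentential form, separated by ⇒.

S ⇒ S old cat ⇒ S old cat old cat ⇒ S old cat old cat old cat ⇒ cat likes B old cat old cat old cat ⇒ cat likes old Y old cat old cat old cat ⇒ cat likes old old cat Y old cat old cat old cat ⇒ cat likes old old cat old likes S old cat old cat old cat ⇒ cat likes old old cat old likes cat old old cat old cat old cat

S ⇒ S old cat   [S → S old cat]
S old cat ⇒ S old cat old cat   [S → S old cat]
S old cat old cat ⇒ S old cat old cat old cat   [S → S old cat]
S old cat old cat old cat ⇒ cat likes B old cat old cat old cat   [S → cat likes B]
cat likes B old cat old cat old cat ⇒ cat likes old Y old cat old cat old cat   [B → old Y]
cat likes old Y old cat old cat old cat ⇒ cat likes old old cat Y old cat old cat old cat   [Y → old cat Y]
cat likes old old cat Y old cat old cat old cat ⇒ cat likes old old cat old likes S old cat old cat old cat   [Y → old likes S]
cat likes old old cat old likes S old cat old cat old cat ⇒ cat likes old old cat old likes cat old old cat old cat old cat   [S → cat old]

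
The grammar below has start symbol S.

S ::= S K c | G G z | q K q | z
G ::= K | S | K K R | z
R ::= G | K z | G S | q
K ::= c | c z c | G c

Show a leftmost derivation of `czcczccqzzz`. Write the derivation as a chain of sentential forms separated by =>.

S => GGz   [S ::= G G z]
GGz => KKRGz   [G ::= K K R]
KKRGz => cKRGz   [K ::= c]
cKRGz => cGcRGz   [K ::= G c]
cGcRGz => czcRGz   [G ::= z]
czcRGz => czcGSGz   [R ::= G S]
czcGSGz => czcKKRSGz   [G ::= K K R]
czcKKRSGz => czcczcKRSGz   [K ::= c z c]
czcczcKRSGz => czcczccRSGz   [K ::= c]
czcczccRSGz => czcczccqSGz   [R ::= q]
czcczccqSGz => czcczccqzGz   [S ::= z]
czcczccqzGz => czcczccqzzz   [G ::= z]

S=>GGz=>KKRGz=>cKRGz=>cGcRGz=>czcRGz=>czcGSGz=>czcKKRSGz=>czcczcKRSGz=>czcczccRSGz=>czcczccqSGz=>czcczccqzGz=>czcczccqzzz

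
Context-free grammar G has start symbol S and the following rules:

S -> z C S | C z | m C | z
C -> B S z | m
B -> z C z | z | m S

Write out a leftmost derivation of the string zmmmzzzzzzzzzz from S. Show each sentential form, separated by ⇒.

S⇒zCS⇒zBSzS⇒zmSSzS⇒zmmCSzS⇒zmmBSzSzS⇒zmmmSSzSzS⇒zmmmzCSSzSzS⇒zmmmzBSzSSzSzS⇒zmmmzzSzSSzSzS⇒zmmmzzzzSSzSzS⇒zmmmzzzzzSzSzS⇒zmmmzzzzzzzSzS⇒zmmmzzzzzzzzzS⇒zmmmzzzzzzzzzz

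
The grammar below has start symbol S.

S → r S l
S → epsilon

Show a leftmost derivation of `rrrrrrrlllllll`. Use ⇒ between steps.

S ⇒ rSl ⇒ rrSll ⇒ rrrSlll ⇒ rrrrSllll ⇒ rrrrrSlllll ⇒ rrrrrrSllllll ⇒ rrrrrrrSlllllll ⇒ rrrrrrrlllllll

S ⇒ rSl   [S → r S l]
rSl ⇒ rrSll   [S → r S l]
rrSll ⇒ rrrSlll   [S → r S l]
rrrSlll ⇒ rrrrSllll   [S → r S l]
rrrrSllll ⇒ rrrrrSlllll   [S → r S l]
rrrrrSlllll ⇒ rrrrrrSllllll   [S → r S l]
rrrrrrSllllll ⇒ rrrrrrrSlllllll   [S → r S l]
rrrrrrrSlllllll ⇒ rrrrrrrlllllll   [S → epsilon]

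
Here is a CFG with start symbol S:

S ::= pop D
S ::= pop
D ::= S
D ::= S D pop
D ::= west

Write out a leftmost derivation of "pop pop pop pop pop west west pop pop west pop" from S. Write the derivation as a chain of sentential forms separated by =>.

S => pop D => pop S D pop => pop pop D D pop => pop pop S D pop D pop => pop pop pop D D pop D pop => pop pop pop S D pop D pop => pop pop pop pop D pop D pop => pop pop pop pop S D pop pop D pop => pop pop pop pop pop D D pop pop D pop => pop pop pop pop pop west D pop pop D pop => pop pop pop pop pop west west pop pop D pop => pop pop pop pop pop west west pop pop west pop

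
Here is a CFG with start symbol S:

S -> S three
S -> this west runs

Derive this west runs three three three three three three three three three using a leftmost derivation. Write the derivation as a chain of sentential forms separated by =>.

S => S three => S three three => S three three three => S three three three three => S three three three three three => S three three three three three three => S three three three three three three three => S three three three three three three three three => S three three three three three three three three three => this west runs three three three three three three three three three

S => S three   [S -> S three]
S three => S three three   [S -> S three]
S three three => S three three three   [S -> S three]
S three three three => S three three three three   [S -> S three]
S three three three three => S three three three three three   [S -> S three]
S three three three three three => S three three three three three three   [S -> S three]
S three three three three three three => S three three three three three three three   [S -> S three]
S three three three three three three three => S three three three three three three three three   [S -> S three]
S three three three three three three three three => S three three three three three three three three three   [S -> S three]
S three three three three three three three three three => this west runs three three three three three three three three three   [S -> this west runs]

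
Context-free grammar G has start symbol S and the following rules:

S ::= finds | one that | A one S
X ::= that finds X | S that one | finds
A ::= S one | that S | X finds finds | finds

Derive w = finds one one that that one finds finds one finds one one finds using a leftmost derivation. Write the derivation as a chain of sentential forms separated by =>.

S => A one S => S one one S => A one S one one S => X finds finds one S one one S => S that one finds finds one S one one S => A one S that one finds finds one S one one S => finds one S that one finds finds one S one one S => finds one one that that one finds finds one S one one S => finds one one that that one finds finds one finds one one S => finds one one that that one finds finds one finds one one finds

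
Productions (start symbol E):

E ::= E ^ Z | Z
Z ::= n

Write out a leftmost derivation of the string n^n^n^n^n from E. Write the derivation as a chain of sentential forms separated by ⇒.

E ⇒ E^Z ⇒ E^Z^Z ⇒ E^Z^Z^Z ⇒ E^Z^Z^Z^Z ⇒ Z^Z^Z^Z^Z ⇒ n^Z^Z^Z^Z ⇒ n^n^Z^Z^Z ⇒ n^n^n^Z^Z ⇒ n^n^n^n^Z ⇒ n^n^n^n^n

E ⇒ E^Z   [E ::= E ^ Z]
E^Z ⇒ E^Z^Z   [E ::= E ^ Z]
E^Z^Z ⇒ E^Z^Z^Z   [E ::= E ^ Z]
E^Z^Z^Z ⇒ E^Z^Z^Z^Z   [E ::= E ^ Z]
E^Z^Z^Z^Z ⇒ Z^Z^Z^Z^Z   [E ::= Z]
Z^Z^Z^Z^Z ⇒ n^Z^Z^Z^Z   [Z ::= n]
n^Z^Z^Z^Z ⇒ n^n^Z^Z^Z   [Z ::= n]
n^n^Z^Z^Z ⇒ n^n^n^Z^Z   [Z ::= n]
n^n^n^Z^Z ⇒ n^n^n^n^Z   [Z ::= n]
n^n^n^n^Z ⇒ n^n^n^n^n   [Z ::= n]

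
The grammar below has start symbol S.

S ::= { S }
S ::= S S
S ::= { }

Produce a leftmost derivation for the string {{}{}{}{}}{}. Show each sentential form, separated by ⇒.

S ⇒ SS   [S ::= S S]
SS ⇒ {S}S   [S ::= { S }]
{S}S ⇒ {SS}S   [S ::= S S]
{SS}S ⇒ {SSS}S   [S ::= S S]
{SSS}S ⇒ {SSSS}S   [S ::= S S]
{SSSS}S ⇒ {{}SSS}S   [S ::= { }]
{{}SSS}S ⇒ {{}{}SS}S   [S ::= { }]
{{}{}SS}S ⇒ {{}{}{}S}S   [S ::= { }]
{{}{}{}S}S ⇒ {{}{}{}{}}S   [S ::= { }]
{{}{}{}{}}S ⇒ {{}{}{}{}}{}   [S ::= { }]

S ⇒ SS ⇒ {S}S ⇒ {SS}S ⇒ {SSS}S ⇒ {SSSS}S ⇒ {{}SSS}S ⇒ {{}{}SS}S ⇒ {{}{}{}S}S ⇒ {{}{}{}{}}S ⇒ {{}{}{}{}}{}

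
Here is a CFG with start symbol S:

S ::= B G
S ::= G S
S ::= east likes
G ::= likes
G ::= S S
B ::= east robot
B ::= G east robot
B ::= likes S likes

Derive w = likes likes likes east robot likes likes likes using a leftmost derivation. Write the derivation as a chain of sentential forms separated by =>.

S => B G => likes S likes G => likes G S likes G => likes likes S likes G => likes likes B G likes G => likes likes G east robot G likes G => likes likes likes east robot G likes G => likes likes likes east robot likes likes G => likes likes likes east robot likes likes likes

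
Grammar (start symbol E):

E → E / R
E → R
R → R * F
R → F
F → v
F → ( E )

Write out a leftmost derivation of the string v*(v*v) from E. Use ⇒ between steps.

E ⇒ R   [E → R]
R ⇒ R*F   [R → R * F]
R*F ⇒ F*F   [R → F]
F*F ⇒ v*F   [F → v]
v*F ⇒ v*(E)   [F → ( E )]
v*(E) ⇒ v*(R)   [E → R]
v*(R) ⇒ v*(R*F)   [R → R * F]
v*(R*F) ⇒ v*(F*F)   [R → F]
v*(F*F) ⇒ v*(v*F)   [F → v]
v*(v*F) ⇒ v*(v*v)   [F → v]

E ⇒ R ⇒ R*F ⇒ F*F ⇒ v*F ⇒ v*(E) ⇒ v*(R) ⇒ v*(R*F) ⇒ v*(F*F) ⇒ v*(v*F) ⇒ v*(v*v)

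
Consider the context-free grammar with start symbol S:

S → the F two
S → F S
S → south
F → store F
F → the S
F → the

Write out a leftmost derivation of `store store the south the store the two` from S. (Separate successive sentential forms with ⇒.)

S ⇒ F S ⇒ store F S ⇒ store store F S ⇒ store store the S S ⇒ store store the south S ⇒ store store the south the F two ⇒ store store the south the store F two ⇒ store store the south the store the two

S ⇒ F S   [S → F S]
F S ⇒ store F S   [F → store F]
store F S ⇒ store store F S   [F → store F]
store store F S ⇒ store store the S S   [F → the S]
store store the S S ⇒ store store the south S   [S → south]
store store the south S ⇒ store store the south the F two   [S → the F two]
store store the south the F two ⇒ store store the south the store F two   [F → store F]
store store the south the store F two ⇒ store store the south the store the two   [F → the]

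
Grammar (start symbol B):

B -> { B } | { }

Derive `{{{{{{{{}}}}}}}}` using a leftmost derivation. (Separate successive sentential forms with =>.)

B => {B} => {{B}} => {{{B}}} => {{{{B}}}} => {{{{{B}}}}} => {{{{{{B}}}}}} => {{{{{{{B}}}}}}} => {{{{{{{{}}}}}}}}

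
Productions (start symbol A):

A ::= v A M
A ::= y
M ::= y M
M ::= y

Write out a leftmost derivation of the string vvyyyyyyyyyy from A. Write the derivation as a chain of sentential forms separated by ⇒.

A ⇒ vAM   [A ::= v A M]
vAM ⇒ vvAMM   [A ::= v A M]
vvAMM ⇒ vvyMM   [A ::= y]
vvyMM ⇒ vvyyMM   [M ::= y M]
vvyyMM ⇒ vvyyyMM   [M ::= y M]
vvyyyMM ⇒ vvyyyyMM   [M ::= y M]
vvyyyyMM ⇒ vvyyyyyMM   [M ::= y M]
vvyyyyyMM ⇒ vvyyyyyyMM   [M ::= y M]
vvyyyyyyMM ⇒ vvyyyyyyyMM   [M ::= y M]
vvyyyyyyyMM ⇒ vvyyyyyyyyM   [M ::= y]
vvyyyyyyyyM ⇒ vvyyyyyyyyyM   [M ::= y M]
vvyyyyyyyyyM ⇒ vvyyyyyyyyyy   [M ::= y]

A ⇒ vAM ⇒ vvAMM ⇒ vvyMM ⇒ vvyyMM ⇒ vvyyyMM ⇒ vvyyyyMM ⇒ vvyyyyyMM ⇒ vvyyyyyyMM ⇒ vvyyyyyyyMM ⇒ vvyyyyyyyyM ⇒ vvyyyyyyyyyM ⇒ vvyyyyyyyyyy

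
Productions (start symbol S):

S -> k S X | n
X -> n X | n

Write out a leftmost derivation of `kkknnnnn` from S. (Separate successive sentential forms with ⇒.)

S ⇒ kSX   [S -> k S X]
kSX ⇒ kkSXX   [S -> k S X]
kkSXX ⇒ kkkSXXX   [S -> k S X]
kkkSXXX ⇒ kkknXXX   [S -> n]
kkknXXX ⇒ kkknnXX   [X -> n]
kkknnXX ⇒ kkknnnXX   [X -> n X]
kkknnnXX ⇒ kkknnnnX   [X -> n]
kkknnnnX ⇒ kkknnnnn   [X -> n]

S⇒kSX⇒kkSXX⇒kkkSXXX⇒kkknXXX⇒kkknnXX⇒kkknnnXX⇒kkknnnnX⇒kkknnnnn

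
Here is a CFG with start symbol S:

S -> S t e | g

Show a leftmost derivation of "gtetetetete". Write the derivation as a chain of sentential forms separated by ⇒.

S ⇒ Ste   [S -> S t e]
Ste ⇒ Stete   [S -> S t e]
Stete ⇒ Stetete   [S -> S t e]
Stetete ⇒ Stetetete   [S -> S t e]
Stetetete ⇒ Stetetetete   [S -> S t e]
Stetetetete ⇒ gtetetetete   [S -> g]

S ⇒ Ste ⇒ Stete ⇒ Stetete ⇒ Stetetete ⇒ Stetetetete ⇒ gtetetetete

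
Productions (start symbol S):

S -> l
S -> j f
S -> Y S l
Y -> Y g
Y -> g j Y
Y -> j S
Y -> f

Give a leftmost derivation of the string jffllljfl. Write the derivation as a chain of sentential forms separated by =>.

S=>YSl=>jSSl=>jYSlSl=>jfSlSl=>jfYSllSl=>jffSllSl=>jfflllSl=>jffllljfl

S => YSl   [S -> Y S l]
YSl => jSSl   [Y -> j S]
jSSl => jYSlSl   [S -> Y S l]
jYSlSl => jfSlSl   [Y -> f]
jfSlSl => jfYSllSl   [S -> Y S l]
jfYSllSl => jffSllSl   [Y -> f]
jffSllSl => jfflllSl   [S -> l]
jfflllSl => jffllljfl   [S -> j f]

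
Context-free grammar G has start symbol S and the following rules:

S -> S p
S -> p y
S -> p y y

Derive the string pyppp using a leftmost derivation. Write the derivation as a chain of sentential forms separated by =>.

S => Sp => Spp => Sppp => pyppp

S => Sp   [S -> S p]
Sp => Spp   [S -> S p]
Spp => Sppp   [S -> S p]
Sppp => pyppp   [S -> p y]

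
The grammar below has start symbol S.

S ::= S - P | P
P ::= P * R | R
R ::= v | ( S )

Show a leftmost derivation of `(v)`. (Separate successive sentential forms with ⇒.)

S ⇒ P ⇒ R ⇒ (S) ⇒ (P) ⇒ (R) ⇒ (v)

S ⇒ P   [S ::= P]
P ⇒ R   [P ::= R]
R ⇒ (S)   [R ::= ( S )]
(S) ⇒ (P)   [S ::= P]
(P) ⇒ (R)   [P ::= R]
(R) ⇒ (v)   [R ::= v]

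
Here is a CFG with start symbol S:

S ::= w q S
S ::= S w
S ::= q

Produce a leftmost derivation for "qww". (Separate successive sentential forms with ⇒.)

S ⇒ Sw ⇒ Sww ⇒ qww

S ⇒ Sw   [S ::= S w]
Sw ⇒ Sww   [S ::= S w]
Sww ⇒ qww   [S ::= q]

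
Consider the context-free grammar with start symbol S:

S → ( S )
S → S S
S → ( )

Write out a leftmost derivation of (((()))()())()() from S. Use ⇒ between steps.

S⇒SS⇒SSS⇒(S)SS⇒(SS)SS⇒(SSS)SS⇒((S)SS)SS⇒(((S))SS)SS⇒(((()))SS)SS⇒(((()))()S)SS⇒(((()))()())SS⇒(((()))()())()S⇒(((()))()())()()

S ⇒ SS   [S → S S]
SS ⇒ SSS   [S → S S]
SSS ⇒ (S)SS   [S → ( S )]
(S)SS ⇒ (SS)SS   [S → S S]
(SS)SS ⇒ (SSS)SS   [S → S S]
(SSS)SS ⇒ ((S)SS)SS   [S → ( S )]
((S)SS)SS ⇒ (((S))SS)SS   [S → ( S )]
(((S))SS)SS ⇒ (((()))SS)SS   [S → ( )]
(((()))SS)SS ⇒ (((()))()S)SS   [S → ( )]
(((()))()S)SS ⇒ (((()))()())SS   [S → ( )]
(((()))()())SS ⇒ (((()))()())()S   [S → ( )]
(((()))()())()S ⇒ (((()))()())()()   [S → ( )]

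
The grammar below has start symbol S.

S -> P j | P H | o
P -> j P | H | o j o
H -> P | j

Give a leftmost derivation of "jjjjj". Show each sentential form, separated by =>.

S => PH   [S -> P H]
PH => jPH   [P -> j P]
jPH => jjPH   [P -> j P]
jjPH => jjHH   [P -> H]
jjHH => jjjH   [H -> j]
jjjH => jjjP   [H -> P]
jjjP => jjjjP   [P -> j P]
jjjjP => jjjjH   [P -> H]
jjjjH => jjjjj   [H -> j]

S => PH => jPH => jjPH => jjHH => jjjH => jjjP => jjjjP => jjjjH => jjjjj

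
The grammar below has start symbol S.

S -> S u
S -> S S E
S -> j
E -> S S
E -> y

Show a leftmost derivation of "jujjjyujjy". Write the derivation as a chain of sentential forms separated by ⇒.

S ⇒ SSE   [S -> S S E]
SSE ⇒ SSESE   [S -> S S E]
SSESE ⇒ SuSESE   [S -> S u]
SuSESE ⇒ juSESE   [S -> j]
juSESE ⇒ jujESE   [S -> j]
jujESE ⇒ jujSSSE   [E -> S S]
jujSSSE ⇒ jujSuSSE   [S -> S u]
jujSuSSE ⇒ jujSSEuSSE   [S -> S S E]
jujSSEuSSE ⇒ jujjSEuSSE   [S -> j]
jujjSEuSSE ⇒ jujjjEuSSE   [S -> j]
jujjjEuSSE ⇒ jujjjyuSSE   [E -> y]
jujjjyuSSE ⇒ jujjjyujSE   [S -> j]
jujjjyujSE ⇒ jujjjyujjE   [S -> j]
jujjjyujjE ⇒ jujjjyujjy   [E -> y]

S ⇒ SSE ⇒ SSESE ⇒ SuSESE ⇒ juSESE ⇒ jujESE ⇒ jujSSSE ⇒ jujSuSSE ⇒ jujSSEuSSE ⇒ jujjSEuSSE ⇒ jujjjEuSSE ⇒ jujjjyuSSE ⇒ jujjjyujSE ⇒ jujjjyujjE ⇒ jujjjyujjy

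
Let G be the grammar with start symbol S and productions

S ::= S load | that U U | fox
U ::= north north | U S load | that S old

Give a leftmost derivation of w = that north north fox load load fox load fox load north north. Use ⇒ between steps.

S ⇒ that U U ⇒ that U S load U ⇒ that U S load S load U ⇒ that U S load S load S load U ⇒ that north north S load S load S load U ⇒ that north north S load load S load S load U ⇒ that north north fox load load S load S load U ⇒ that north north fox load load fox load S load U ⇒ that north north fox load load fox load fox load U ⇒ that north north fox load load fox load fox load north north

S ⇒ that U U   [S ::= that U U]
that U U ⇒ that U S load U   [U ::= U S load]
that U S load U ⇒ that U S load S load U   [U ::= U S load]
that U S load S load U ⇒ that U S load S load S load U   [U ::= U S load]
that U S load S load S load U ⇒ that north north S load S load S load U   [U ::= north north]
that north north S load S load S load U ⇒ that north north S load load S load S load U   [S ::= S load]
that north north S load load S load S load U ⇒ that north north fox load load S load S load U   [S ::= fox]
that north north fox load load S load S load U ⇒ that north north fox load load fox load S load U   [S ::= fox]
that north north fox load load fox load S load U ⇒ that north north fox load load fox load fox load U   [S ::= fox]
that north north fox load load fox load fox load U ⇒ that north north fox load load fox load fox load north north   [U ::= north north]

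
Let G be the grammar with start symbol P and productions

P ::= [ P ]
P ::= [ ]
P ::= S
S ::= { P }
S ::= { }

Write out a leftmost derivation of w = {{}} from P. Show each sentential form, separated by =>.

P => S => {P} => {S} => {{}}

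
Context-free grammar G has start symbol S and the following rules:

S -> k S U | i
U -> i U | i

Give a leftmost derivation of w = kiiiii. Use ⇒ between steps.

S ⇒ kSU ⇒ kiU ⇒ kiiU ⇒ kiiiU ⇒ kiiiiU ⇒ kiiiii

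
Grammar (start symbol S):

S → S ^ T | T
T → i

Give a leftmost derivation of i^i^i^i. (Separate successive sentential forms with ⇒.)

S ⇒ S^T   [S → S ^ T]
S^T ⇒ S^T^T   [S → S ^ T]
S^T^T ⇒ S^T^T^T   [S → S ^ T]
S^T^T^T ⇒ T^T^T^T   [S → T]
T^T^T^T ⇒ i^T^T^T   [T → i]
i^T^T^T ⇒ i^i^T^T   [T → i]
i^i^T^T ⇒ i^i^i^T   [T → i]
i^i^i^T ⇒ i^i^i^i   [T → i]

S ⇒ S^T ⇒ S^T^T ⇒ S^T^T^T ⇒ T^T^T^T ⇒ i^T^T^T ⇒ i^i^T^T ⇒ i^i^i^T ⇒ i^i^i^i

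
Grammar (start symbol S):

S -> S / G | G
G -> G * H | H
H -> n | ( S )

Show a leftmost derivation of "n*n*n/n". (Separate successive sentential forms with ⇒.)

S ⇒ S/G ⇒ G/G ⇒ G*H/G ⇒ G*H*H/G ⇒ H*H*H/G ⇒ n*H*H/G ⇒ n*n*H/G ⇒ n*n*n/G ⇒ n*n*n/H ⇒ n*n*n/n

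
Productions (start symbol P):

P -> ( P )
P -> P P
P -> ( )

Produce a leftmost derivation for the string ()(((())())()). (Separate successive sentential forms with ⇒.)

P ⇒ PP   [P -> P P]
PP ⇒ ()P   [P -> ( )]
()P ⇒ ()(P)   [P -> ( P )]
()(P) ⇒ ()(PP)   [P -> P P]
()(PP) ⇒ ()((P)P)   [P -> ( P )]
()((P)P) ⇒ ()((PP)P)   [P -> P P]
()((PP)P) ⇒ ()(((P)P)P)   [P -> ( P )]
()(((P)P)P) ⇒ ()(((())P)P)   [P -> ( )]
()(((())P)P) ⇒ ()(((())())P)   [P -> ( )]
()(((())())P) ⇒ ()(((())())())   [P -> ( )]

P ⇒ PP ⇒ ()P ⇒ ()(P) ⇒ ()(PP) ⇒ ()((P)P) ⇒ ()((PP)P) ⇒ ()(((P)P)P) ⇒ ()(((())P)P) ⇒ ()(((())())P) ⇒ ()(((())())())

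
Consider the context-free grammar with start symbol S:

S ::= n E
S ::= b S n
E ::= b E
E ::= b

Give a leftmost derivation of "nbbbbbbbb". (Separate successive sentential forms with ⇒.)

S ⇒ nE   [S ::= n E]
nE ⇒ nbE   [E ::= b E]
nbE ⇒ nbbE   [E ::= b E]
nbbE ⇒ nbbbE   [E ::= b E]
nbbbE ⇒ nbbbbE   [E ::= b E]
nbbbbE ⇒ nbbbbbE   [E ::= b E]
nbbbbbE ⇒ nbbbbbbE   [E ::= b E]
nbbbbbbE ⇒ nbbbbbbbE   [E ::= b E]
nbbbbbbbE ⇒ nbbbbbbbb   [E ::= b]

S⇒nE⇒nbE⇒nbbE⇒nbbbE⇒nbbbbE⇒nbbbbbE⇒nbbbbbbE⇒nbbbbbbbE⇒nbbbbbbbb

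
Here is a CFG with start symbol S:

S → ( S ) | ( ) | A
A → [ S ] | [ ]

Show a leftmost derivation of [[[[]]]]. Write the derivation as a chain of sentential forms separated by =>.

S => A   [S → A]
A => [S]   [A → [ S ]]
[S] => [A]   [S → A]
[A] => [[S]]   [A → [ S ]]
[[S]] => [[A]]   [S → A]
[[A]] => [[[S]]]   [A → [ S ]]
[[[S]]] => [[[A]]]   [S → A]
[[[A]]] => [[[[]]]]   [A → [ ]]

S => A => [S] => [A] => [[S]] => [[A]] => [[[S]]] => [[[A]]] => [[[[]]]]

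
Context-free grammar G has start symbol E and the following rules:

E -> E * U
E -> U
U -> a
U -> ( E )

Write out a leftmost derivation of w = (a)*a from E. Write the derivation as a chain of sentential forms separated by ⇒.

E ⇒ E*U   [E -> E * U]
E*U ⇒ U*U   [E -> U]
U*U ⇒ (E)*U   [U -> ( E )]
(E)*U ⇒ (U)*U   [E -> U]
(U)*U ⇒ (a)*U   [U -> a]
(a)*U ⇒ (a)*a   [U -> a]

E ⇒ E*U ⇒ U*U ⇒ (E)*U ⇒ (U)*U ⇒ (a)*U ⇒ (a)*a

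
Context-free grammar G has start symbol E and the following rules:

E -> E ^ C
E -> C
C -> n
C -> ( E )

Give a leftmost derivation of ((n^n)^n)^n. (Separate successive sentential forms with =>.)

E => E^C => C^C => (E)^C => (E^C)^C => (C^C)^C => ((E)^C)^C => ((E^C)^C)^C => ((C^C)^C)^C => ((n^C)^C)^C => ((n^n)^C)^C => ((n^n)^n)^C => ((n^n)^n)^n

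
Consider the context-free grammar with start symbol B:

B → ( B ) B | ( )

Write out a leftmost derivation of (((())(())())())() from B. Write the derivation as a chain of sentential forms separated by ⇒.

B ⇒ (B)B   [B → ( B ) B]
(B)B ⇒ ((B)B)B   [B → ( B ) B]
((B)B)B ⇒ (((B)B)B)B   [B → ( B ) B]
(((B)B)B)B ⇒ (((())B)B)B   [B → ( )]
(((())B)B)B ⇒ (((())(B)B)B)B   [B → ( B ) B]
(((())(B)B)B)B ⇒ (((())(())B)B)B   [B → ( )]
(((())(())B)B)B ⇒ (((())(())())B)B   [B → ( )]
(((())(())())B)B ⇒ (((())(())())())B   [B → ( )]
(((())(())())())B ⇒ (((())(())())())()   [B → ( )]

B ⇒ (B)B ⇒ ((B)B)B ⇒ (((B)B)B)B ⇒ (((())B)B)B ⇒ (((())(B)B)B)B ⇒ (((())(())B)B)B ⇒ (((())(())())B)B ⇒ (((())(())())())B ⇒ (((())(())())())()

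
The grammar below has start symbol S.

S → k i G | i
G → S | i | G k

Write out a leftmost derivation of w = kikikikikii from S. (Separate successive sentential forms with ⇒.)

S ⇒ kiG ⇒ kiS ⇒ kikiG ⇒ kikiS ⇒ kikikiG ⇒ kikikiS ⇒ kikikikiG ⇒ kikikikiS ⇒ kikikikikiG ⇒ kikikikikii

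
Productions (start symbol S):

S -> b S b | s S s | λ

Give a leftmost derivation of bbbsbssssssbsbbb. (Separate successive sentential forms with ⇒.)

S ⇒ bSb   [S -> b S b]
bSb ⇒ bbSbb   [S -> b S b]
bbSbb ⇒ bbbSbbb   [S -> b S b]
bbbSbbb ⇒ bbbsSsbbb   [S -> s S s]
bbbsSsbbb ⇒ bbbsbSbsbbb   [S -> b S b]
bbbsbSbsbbb ⇒ bbbsbsSsbsbbb   [S -> s S s]
bbbsbsSsbsbbb ⇒ bbbsbssSssbsbbb   [S -> s S s]
bbbsbssSssbsbbb ⇒ bbbsbsssSsssbsbbb   [S -> s S s]
bbbsbsssSsssbsbbb ⇒ bbbsbssssssbsbbb   [S -> λ]

S ⇒ bSb ⇒ bbSbb ⇒ bbbSbbb ⇒ bbbsSsbbb ⇒ bbbsbSbsbbb ⇒ bbbsbsSsbsbbb ⇒ bbbsbssSssbsbbb ⇒ bbbsbsssSsssbsbbb ⇒ bbbsbssssssbsbbb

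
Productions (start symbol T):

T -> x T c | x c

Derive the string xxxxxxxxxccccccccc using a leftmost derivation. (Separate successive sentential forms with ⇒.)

T ⇒ xTc ⇒ xxTcc ⇒ xxxTccc ⇒ xxxxTcccc ⇒ xxxxxTccccc ⇒ xxxxxxTcccccc ⇒ xxxxxxxTccccccc ⇒ xxxxxxxxTcccccccc ⇒ xxxxxxxxxccccccccc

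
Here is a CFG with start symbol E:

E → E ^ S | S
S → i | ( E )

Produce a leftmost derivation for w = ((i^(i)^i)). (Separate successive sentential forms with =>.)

E => S   [E → S]
S => (E)   [S → ( E )]
(E) => (S)   [E → S]
(S) => ((E))   [S → ( E )]
((E)) => ((E^S))   [E → E ^ S]
((E^S)) => ((E^S^S))   [E → E ^ S]
((E^S^S)) => ((S^S^S))   [E → S]
((S^S^S)) => ((i^S^S))   [S → i]
((i^S^S)) => ((i^(E)^S))   [S → ( E )]
((i^(E)^S)) => ((i^(S)^S))   [E → S]
((i^(S)^S)) => ((i^(i)^S))   [S → i]
((i^(i)^S)) => ((i^(i)^i))   [S → i]

E=>S=>(E)=>(S)=>((E))=>((E^S))=>((E^S^S))=>((S^S^S))=>((i^S^S))=>((i^(E)^S))=>((i^(S)^S))=>((i^(i)^S))=>((i^(i)^i))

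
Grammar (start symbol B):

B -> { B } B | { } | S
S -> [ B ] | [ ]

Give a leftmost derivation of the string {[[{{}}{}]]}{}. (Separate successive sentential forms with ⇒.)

B⇒{B}B⇒{S}B⇒{[B]}B⇒{[S]}B⇒{[[B]]}B⇒{[[{B}B]]}B⇒{[[{{}}B]]}B⇒{[[{{}}{}]]}B⇒{[[{{}}{}]]}{}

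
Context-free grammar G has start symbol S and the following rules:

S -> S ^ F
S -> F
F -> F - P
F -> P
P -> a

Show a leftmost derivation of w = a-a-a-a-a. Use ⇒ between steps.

S⇒F⇒F-P⇒F-P-P⇒F-P-P-P⇒F-P-P-P-P⇒P-P-P-P-P⇒a-P-P-P-P⇒a-a-P-P-P⇒a-a-a-P-P⇒a-a-a-a-P⇒a-a-a-a-a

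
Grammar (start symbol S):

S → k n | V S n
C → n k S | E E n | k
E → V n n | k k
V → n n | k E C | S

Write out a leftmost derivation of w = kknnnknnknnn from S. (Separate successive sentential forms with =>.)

S => VSn   [S → V S n]
VSn => kECSn   [V → k E C]
kECSn => kVnnCSn   [E → V n n]
kVnnCSn => kSnnCSn   [V → S]
kSnnCSn => kknnnCSn   [S → k n]
kknnnCSn => kknnnkSn   [C → k]
kknnnkSn => kknnnkVSnn   [S → V S n]
kknnnkVSnn => kknnnknnSnn   [V → n n]
kknnnknnSnn => kknnnknnknnn   [S → k n]

S => VSn => kECSn => kVnnCSn => kSnnCSn => kknnnCSn => kknnnkSn => kknnnkVSnn => kknnnknnSnn => kknnnknnknnn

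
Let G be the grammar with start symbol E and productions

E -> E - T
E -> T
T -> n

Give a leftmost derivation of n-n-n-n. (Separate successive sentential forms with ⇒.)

E ⇒ E-T   [E -> E - T]
E-T ⇒ E-T-T   [E -> E - T]
E-T-T ⇒ E-T-T-T   [E -> E - T]
E-T-T-T ⇒ T-T-T-T   [E -> T]
T-T-T-T ⇒ n-T-T-T   [T -> n]
n-T-T-T ⇒ n-n-T-T   [T -> n]
n-n-T-T ⇒ n-n-n-T   [T -> n]
n-n-n-T ⇒ n-n-n-n   [T -> n]

E⇒E-T⇒E-T-T⇒E-T-T-T⇒T-T-T-T⇒n-T-T-T⇒n-n-T-T⇒n-n-n-T⇒n-n-n-n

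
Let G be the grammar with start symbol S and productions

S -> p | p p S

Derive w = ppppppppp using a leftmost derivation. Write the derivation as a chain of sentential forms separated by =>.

S => ppS   [S -> p p S]
ppS => ppppS   [S -> p p S]
ppppS => ppppppS   [S -> p p S]
ppppppS => ppppppppS   [S -> p p S]
ppppppppS => ppppppppp   [S -> p]

S=>ppS=>ppppS=>ppppppS=>ppppppppS=>ppppppppp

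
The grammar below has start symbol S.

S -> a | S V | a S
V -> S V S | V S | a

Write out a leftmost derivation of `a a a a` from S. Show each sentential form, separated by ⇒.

S ⇒ S V ⇒ a S V ⇒ a S V V ⇒ a a V V ⇒ a a a V ⇒ a a a a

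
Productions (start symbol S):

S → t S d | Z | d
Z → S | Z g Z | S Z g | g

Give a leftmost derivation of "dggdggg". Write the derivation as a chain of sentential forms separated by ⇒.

S ⇒ Z   [S → Z]
Z ⇒ SZg   [Z → S Z g]
SZg ⇒ dZg   [S → d]
dZg ⇒ dSZgg   [Z → S Z g]
dSZgg ⇒ dZZgg   [S → Z]
dZZgg ⇒ dZgZZgg   [Z → Z g Z]
dZgZZgg ⇒ dggZZgg   [Z → g]
dggZZgg ⇒ dggSZgg   [Z → S]
dggSZgg ⇒ dggdZgg   [S → d]
dggdZgg ⇒ dggdggg   [Z → g]

S ⇒ Z ⇒ SZg ⇒ dZg ⇒ dSZgg ⇒ dZZgg ⇒ dZgZZgg ⇒ dggZZgg ⇒ dggSZgg ⇒ dggdZgg ⇒ dggdggg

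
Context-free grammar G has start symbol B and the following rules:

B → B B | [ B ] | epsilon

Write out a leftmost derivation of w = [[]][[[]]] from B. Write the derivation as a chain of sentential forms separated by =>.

B => BB   [B → B B]
BB => [B]B   [B → [ B ]]
[B]B => [[B]]B   [B → [ B ]]
[[B]]B => [[]]B   [B → epsilon]
[[]]B => [[]][B]   [B → [ B ]]
[[]][B] => [[]][[B]]   [B → [ B ]]
[[]][[B]] => [[]][[[B]]]   [B → [ B ]]
[[]][[[B]]] => [[]][[[]]]   [B → epsilon]

B => BB => [B]B => [[B]]B => [[]]B => [[]][B] => [[]][[B]] => [[]][[[B]]] => [[]][[[]]]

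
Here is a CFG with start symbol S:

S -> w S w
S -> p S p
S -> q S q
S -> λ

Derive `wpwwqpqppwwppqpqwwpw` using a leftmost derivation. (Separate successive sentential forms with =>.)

S => wSw => wpSpw => wpwSwpw => wpwwSwwpw => wpwwqSqwwpw => wpwwqpSpqwwpw => wpwwqpqSqpqwwpw => wpwwqpqpSpqpqwwpw => wpwwqpqppSppqpqwwpw => wpwwqpqppwSwppqpqwwpw => wpwwqpqppwwppqpqwwpw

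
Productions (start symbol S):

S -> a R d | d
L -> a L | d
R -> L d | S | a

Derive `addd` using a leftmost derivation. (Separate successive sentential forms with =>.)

S => aRd => aLdd => addd

S => aRd   [S -> a R d]
aRd => aLdd   [R -> L d]
aLdd => addd   [L -> d]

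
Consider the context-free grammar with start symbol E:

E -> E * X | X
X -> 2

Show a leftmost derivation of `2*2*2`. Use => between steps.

E => E*X   [E -> E * X]
E*X => E*X*X   [E -> E * X]
E*X*X => X*X*X   [E -> X]
X*X*X => 2*X*X   [X -> 2]
2*X*X => 2*2*X   [X -> 2]
2*2*X => 2*2*2   [X -> 2]

E => E*X => E*X*X => X*X*X => 2*X*X => 2*2*X => 2*2*2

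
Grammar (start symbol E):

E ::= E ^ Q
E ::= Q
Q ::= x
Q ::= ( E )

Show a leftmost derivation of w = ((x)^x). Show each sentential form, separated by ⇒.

E ⇒ Q ⇒ (E) ⇒ (E^Q) ⇒ (Q^Q) ⇒ ((E)^Q) ⇒ ((Q)^Q) ⇒ ((x)^Q) ⇒ ((x)^x)

E ⇒ Q   [E ::= Q]
Q ⇒ (E)   [Q ::= ( E )]
(E) ⇒ (E^Q)   [E ::= E ^ Q]
(E^Q) ⇒ (Q^Q)   [E ::= Q]
(Q^Q) ⇒ ((E)^Q)   [Q ::= ( E )]
((E)^Q) ⇒ ((Q)^Q)   [E ::= Q]
((Q)^Q) ⇒ ((x)^Q)   [Q ::= x]
((x)^Q) ⇒ ((x)^x)   [Q ::= x]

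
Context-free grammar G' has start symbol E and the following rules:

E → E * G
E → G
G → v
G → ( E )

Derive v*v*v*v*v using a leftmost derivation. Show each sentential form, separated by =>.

E=>E*G=>E*G*G=>E*G*G*G=>E*G*G*G*G=>G*G*G*G*G=>v*G*G*G*G=>v*v*G*G*G=>v*v*v*G*G=>v*v*v*v*G=>v*v*v*v*v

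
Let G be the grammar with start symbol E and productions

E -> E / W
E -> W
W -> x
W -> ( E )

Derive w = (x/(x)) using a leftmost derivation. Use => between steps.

E => W => (E) => (E/W) => (W/W) => (x/W) => (x/(E)) => (x/(W)) => (x/(x))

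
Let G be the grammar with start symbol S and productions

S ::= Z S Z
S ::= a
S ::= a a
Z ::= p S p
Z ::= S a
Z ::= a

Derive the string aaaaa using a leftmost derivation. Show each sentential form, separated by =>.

S => ZSZ => SaSZ => aaSZ => aaaaZ => aaaaa

S => ZSZ   [S ::= Z S Z]
ZSZ => SaSZ   [Z ::= S a]
SaSZ => aaSZ   [S ::= a]
aaSZ => aaaaZ   [S ::= a a]
aaaaZ => aaaaa   [Z ::= a]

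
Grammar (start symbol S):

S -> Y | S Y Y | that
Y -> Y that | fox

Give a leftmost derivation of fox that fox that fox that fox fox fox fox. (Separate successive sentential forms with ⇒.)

S ⇒ S Y Y ⇒ S Y Y Y Y ⇒ S Y Y Y Y Y Y ⇒ Y Y Y Y Y Y Y ⇒ Y that Y Y Y Y Y Y ⇒ fox that Y Y Y Y Y Y ⇒ fox that Y that Y Y Y Y Y ⇒ fox that fox that Y Y Y Y Y ⇒ fox that fox that Y that Y Y Y Y ⇒ fox that fox that fox that Y Y Y Y ⇒ fox that fox that fox that fox Y Y Y ⇒ fox that fox that fox that fox fox Y Y ⇒ fox that fox that fox that fox fox fox Y ⇒ fox that fox that fox that fox fox fox fox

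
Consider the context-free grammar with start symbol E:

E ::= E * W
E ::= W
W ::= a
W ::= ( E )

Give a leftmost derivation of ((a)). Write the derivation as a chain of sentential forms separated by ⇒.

E ⇒ W   [E ::= W]
W ⇒ (E)   [W ::= ( E )]
(E) ⇒ (W)   [E ::= W]
(W) ⇒ ((E))   [W ::= ( E )]
((E)) ⇒ ((W))   [E ::= W]
((W)) ⇒ ((a))   [W ::= a]

E⇒W⇒(E)⇒(W)⇒((E))⇒((W))⇒((a))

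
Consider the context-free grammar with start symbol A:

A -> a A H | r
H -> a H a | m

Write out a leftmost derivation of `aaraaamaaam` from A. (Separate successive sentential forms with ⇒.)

A ⇒ aAH   [A -> a A H]
aAH ⇒ aaAHH   [A -> a A H]
aaAHH ⇒ aarHH   [A -> r]
aarHH ⇒ aaraHaH   [H -> a H a]
aaraHaH ⇒ aaraaHaaH   [H -> a H a]
aaraaHaaH ⇒ aaraaaHaaaH   [H -> a H a]
aaraaaHaaaH ⇒ aaraaamaaaH   [H -> m]
aaraaamaaaH ⇒ aaraaamaaam   [H -> m]

A⇒aAH⇒aaAHH⇒aarHH⇒aaraHaH⇒aaraaHaaH⇒aaraaaHaaaH⇒aaraaamaaaH⇒aaraaamaaam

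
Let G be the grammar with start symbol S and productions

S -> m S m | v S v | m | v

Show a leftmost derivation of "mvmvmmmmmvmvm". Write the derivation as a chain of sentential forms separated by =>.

S => mSm => mvSvm => mvmSmvm => mvmvSvmvm => mvmvmSmvmvm => mvmvmmSmmvmvm => mvmvmmmmmvmvm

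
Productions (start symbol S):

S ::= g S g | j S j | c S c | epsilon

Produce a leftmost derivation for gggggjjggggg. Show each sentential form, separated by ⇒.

S ⇒ gSg ⇒ ggSgg ⇒ gggSggg ⇒ ggggSgggg ⇒ gggggSggggg ⇒ gggggjSjggggg ⇒ gggggjjggggg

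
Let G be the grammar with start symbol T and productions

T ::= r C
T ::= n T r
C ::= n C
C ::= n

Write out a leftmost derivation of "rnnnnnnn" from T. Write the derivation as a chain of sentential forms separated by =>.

T => rC => rnC => rnnC => rnnnC => rnnnnC => rnnnnnC => rnnnnnnC => rnnnnnnn

T => rC   [T ::= r C]
rC => rnC   [C ::= n C]
rnC => rnnC   [C ::= n C]
rnnC => rnnnC   [C ::= n C]
rnnnC => rnnnnC   [C ::= n C]
rnnnnC => rnnnnnC   [C ::= n C]
rnnnnnC => rnnnnnnC   [C ::= n C]
rnnnnnnC => rnnnnnnn   [C ::= n]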